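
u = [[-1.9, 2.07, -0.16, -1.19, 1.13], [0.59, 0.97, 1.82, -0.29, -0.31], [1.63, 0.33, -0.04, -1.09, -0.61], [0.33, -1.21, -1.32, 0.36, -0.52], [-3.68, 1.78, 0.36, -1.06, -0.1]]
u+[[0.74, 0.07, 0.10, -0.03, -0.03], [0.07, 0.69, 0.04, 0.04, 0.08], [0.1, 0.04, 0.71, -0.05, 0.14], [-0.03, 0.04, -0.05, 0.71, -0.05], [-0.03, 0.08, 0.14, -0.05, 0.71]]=[[-1.16, 2.14, -0.06, -1.22, 1.1], [0.66, 1.66, 1.86, -0.25, -0.23], [1.73, 0.37, 0.67, -1.14, -0.47], [0.3, -1.17, -1.37, 1.07, -0.57], [-3.71, 1.86, 0.50, -1.11, 0.61]]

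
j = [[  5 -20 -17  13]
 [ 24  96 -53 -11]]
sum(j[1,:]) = 56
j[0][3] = 13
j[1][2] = -53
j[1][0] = 24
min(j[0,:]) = -20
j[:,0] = [5, 24]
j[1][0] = 24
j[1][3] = -11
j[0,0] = 5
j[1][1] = 96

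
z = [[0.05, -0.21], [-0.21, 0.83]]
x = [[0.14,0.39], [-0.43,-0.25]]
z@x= [[0.10, 0.07], [-0.39, -0.29]]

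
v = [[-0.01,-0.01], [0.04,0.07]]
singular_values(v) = [0.08, 0.0]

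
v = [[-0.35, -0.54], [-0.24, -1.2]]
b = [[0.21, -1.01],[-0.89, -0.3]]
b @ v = [[0.17, 1.1], [0.38, 0.84]]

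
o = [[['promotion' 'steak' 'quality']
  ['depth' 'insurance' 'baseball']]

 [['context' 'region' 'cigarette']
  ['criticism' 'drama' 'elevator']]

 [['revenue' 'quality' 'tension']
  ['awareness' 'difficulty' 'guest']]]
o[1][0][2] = 'cigarette'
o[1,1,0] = 'criticism'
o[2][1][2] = 'guest'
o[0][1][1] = 'insurance'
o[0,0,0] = 'promotion'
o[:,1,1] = ['insurance', 'drama', 'difficulty']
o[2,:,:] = [['revenue', 'quality', 'tension'], ['awareness', 'difficulty', 'guest']]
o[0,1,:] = ['depth', 'insurance', 'baseball']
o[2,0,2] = 'tension'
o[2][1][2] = 'guest'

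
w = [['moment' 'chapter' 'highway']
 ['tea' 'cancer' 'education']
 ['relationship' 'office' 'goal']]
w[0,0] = 'moment'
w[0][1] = 'chapter'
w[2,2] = 'goal'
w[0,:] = ['moment', 'chapter', 'highway']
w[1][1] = 'cancer'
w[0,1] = 'chapter'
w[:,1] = ['chapter', 'cancer', 'office']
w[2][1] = 'office'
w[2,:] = ['relationship', 'office', 'goal']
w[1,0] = 'tea'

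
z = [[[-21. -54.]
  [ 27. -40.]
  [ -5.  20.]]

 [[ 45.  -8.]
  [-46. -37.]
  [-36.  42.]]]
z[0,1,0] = 27.0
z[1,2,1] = 42.0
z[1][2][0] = -36.0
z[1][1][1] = -37.0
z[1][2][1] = 42.0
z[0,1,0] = 27.0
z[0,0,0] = -21.0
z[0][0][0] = -21.0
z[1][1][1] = -37.0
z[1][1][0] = -46.0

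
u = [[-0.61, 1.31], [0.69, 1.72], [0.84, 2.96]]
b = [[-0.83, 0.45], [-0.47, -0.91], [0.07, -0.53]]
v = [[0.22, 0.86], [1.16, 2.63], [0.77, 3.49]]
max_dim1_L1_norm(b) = 1.38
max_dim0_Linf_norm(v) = 3.49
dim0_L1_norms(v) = [2.15, 6.98]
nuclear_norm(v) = 5.10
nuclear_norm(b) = 2.10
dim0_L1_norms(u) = [2.14, 5.99]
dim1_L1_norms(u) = [1.92, 2.41, 3.8]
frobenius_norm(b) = 1.49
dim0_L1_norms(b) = [1.37, 1.89]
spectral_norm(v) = 4.65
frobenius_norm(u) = 3.87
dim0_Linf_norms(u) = [0.84, 2.96]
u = v + b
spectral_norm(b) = 1.15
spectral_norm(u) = 3.75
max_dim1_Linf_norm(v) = 3.49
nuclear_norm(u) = 4.70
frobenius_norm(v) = 4.67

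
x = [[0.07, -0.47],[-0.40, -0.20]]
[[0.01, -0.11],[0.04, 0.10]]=x @ [[-0.09, -0.35], [-0.03, 0.18]]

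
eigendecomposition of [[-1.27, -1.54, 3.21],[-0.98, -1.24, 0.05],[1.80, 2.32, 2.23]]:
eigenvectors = [[0.83, 0.78, 0.6],[0.37, -0.62, -0.12],[-0.41, 0.01, 0.79]]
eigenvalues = [-3.52, -0.0, 3.24]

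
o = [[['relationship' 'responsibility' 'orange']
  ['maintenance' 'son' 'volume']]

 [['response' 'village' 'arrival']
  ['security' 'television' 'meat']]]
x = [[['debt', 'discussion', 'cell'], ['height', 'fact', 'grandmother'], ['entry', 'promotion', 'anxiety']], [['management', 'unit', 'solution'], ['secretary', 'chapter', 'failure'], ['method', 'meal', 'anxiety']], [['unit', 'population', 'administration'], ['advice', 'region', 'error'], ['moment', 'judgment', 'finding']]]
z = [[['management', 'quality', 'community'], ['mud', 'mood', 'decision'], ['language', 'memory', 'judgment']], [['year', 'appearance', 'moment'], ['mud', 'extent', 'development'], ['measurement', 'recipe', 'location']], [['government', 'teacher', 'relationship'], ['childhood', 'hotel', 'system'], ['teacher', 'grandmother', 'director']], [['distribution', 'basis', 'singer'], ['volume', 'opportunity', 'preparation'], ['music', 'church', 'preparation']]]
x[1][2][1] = 'meal'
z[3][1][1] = 'opportunity'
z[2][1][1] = 'hotel'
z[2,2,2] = 'director'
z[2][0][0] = 'government'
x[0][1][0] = 'height'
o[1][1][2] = 'meat'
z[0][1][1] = 'mood'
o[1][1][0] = 'security'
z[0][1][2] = 'decision'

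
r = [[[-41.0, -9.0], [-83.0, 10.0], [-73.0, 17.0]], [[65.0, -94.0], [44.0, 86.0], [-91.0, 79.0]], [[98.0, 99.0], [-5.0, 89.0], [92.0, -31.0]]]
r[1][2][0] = -91.0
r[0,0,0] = -41.0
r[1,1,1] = 86.0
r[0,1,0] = -83.0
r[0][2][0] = -73.0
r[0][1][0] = -83.0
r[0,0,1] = -9.0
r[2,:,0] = [98.0, -5.0, 92.0]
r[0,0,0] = -41.0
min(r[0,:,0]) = -83.0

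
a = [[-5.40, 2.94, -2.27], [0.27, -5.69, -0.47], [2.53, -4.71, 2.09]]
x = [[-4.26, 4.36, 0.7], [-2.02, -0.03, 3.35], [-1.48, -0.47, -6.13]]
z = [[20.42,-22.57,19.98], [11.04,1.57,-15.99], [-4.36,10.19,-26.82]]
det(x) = -82.46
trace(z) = -4.83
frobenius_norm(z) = 50.48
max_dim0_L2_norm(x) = 7.02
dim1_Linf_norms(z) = [22.57, 15.99, 26.82]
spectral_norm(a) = 9.36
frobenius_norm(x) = 9.64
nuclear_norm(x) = 15.20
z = a @ x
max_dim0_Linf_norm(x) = 6.13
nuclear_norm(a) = 14.82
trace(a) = -9.00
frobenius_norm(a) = 10.42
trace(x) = -10.42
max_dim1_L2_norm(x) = 6.32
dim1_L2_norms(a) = [6.55, 5.72, 5.74]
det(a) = 41.22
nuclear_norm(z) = 70.79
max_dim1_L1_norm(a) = 10.61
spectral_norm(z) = 45.21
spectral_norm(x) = 7.16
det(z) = -3404.48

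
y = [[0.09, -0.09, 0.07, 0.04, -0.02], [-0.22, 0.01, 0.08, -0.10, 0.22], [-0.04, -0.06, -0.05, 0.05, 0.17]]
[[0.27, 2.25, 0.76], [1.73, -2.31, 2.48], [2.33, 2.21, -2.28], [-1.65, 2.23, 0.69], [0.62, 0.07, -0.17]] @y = [[-0.5,-0.05,0.16,-0.18,0.62],  [0.56,-0.33,-0.19,0.42,-0.12],  [-0.19,-0.05,0.45,-0.24,0.05],  [-0.67,0.13,0.03,-0.25,0.64],  [0.05,-0.04,0.06,0.01,-0.03]]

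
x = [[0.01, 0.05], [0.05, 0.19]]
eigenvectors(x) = [[-0.97,  -0.25], [0.25,  -0.97]]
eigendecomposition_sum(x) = [[-0.00, 0.00], [0.0, -0.0]] + [[0.01, 0.05], [0.05, 0.19]]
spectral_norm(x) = 0.20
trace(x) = 0.20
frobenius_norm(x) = 0.20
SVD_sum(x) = [[0.01,0.05],[0.05,0.19]] + [[-0.0, 0.00], [0.00, -0.00]]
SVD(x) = [[-0.25,  -0.97], [-0.97,  0.25]] @ diag([0.20295630140987006, 0.0029563014098700135]) @ [[-0.25, -0.97], [0.97, -0.25]]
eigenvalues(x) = [-0.0, 0.2]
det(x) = -0.00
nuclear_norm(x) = 0.21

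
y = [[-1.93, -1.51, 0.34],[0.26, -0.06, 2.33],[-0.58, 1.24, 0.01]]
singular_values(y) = [2.54, 2.31, 1.32]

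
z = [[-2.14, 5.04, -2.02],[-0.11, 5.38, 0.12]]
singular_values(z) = [7.66, 2.07]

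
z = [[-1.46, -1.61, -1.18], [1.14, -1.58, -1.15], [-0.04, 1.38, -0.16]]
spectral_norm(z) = 3.01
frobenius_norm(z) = 3.63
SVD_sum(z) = [[-0.24, -1.85, -1.04], [-0.20, -1.56, -0.88], [0.13, 0.96, 0.54]] + [[-1.23, 0.15, 0.02],[1.33, -0.16, -0.02],[-0.20, 0.02, 0.00]] + [[0.01, 0.09, -0.16], [0.01, 0.14, -0.25], [0.04, 0.39, -0.71]]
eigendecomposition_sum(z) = [[(-0.45+0.37j), (-0.76-0.51j), -0.25-0.72j], [0.29+0.64j, -0.84+0.71j, (-0.91+0.06j)], [0.33-0.40j, 0.75+0.32j, 0.34+0.59j]] + [[-0.45-0.37j, (-0.76+0.51j), -0.25+0.72j], [(0.29-0.64j), -0.84-0.71j, (-0.91-0.06j)], [(0.33+0.4j), 0.75-0.32j, 0.34-0.59j]] + [[-0.57-0.00j, -0.10-0.00j, (-0.68-0j)],  [0.56+0.00j, (0.1+0j), 0.68+0.00j],  [-0.70-0.00j, (-0.12-0j), (-0.84-0j)]]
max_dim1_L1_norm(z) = 4.25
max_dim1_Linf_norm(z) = 1.61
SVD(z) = [[-0.71,0.67,0.20], [-0.60,-0.73,0.33], [0.37,0.11,0.92]] @ diag([3.0051142003767795, 1.8347486622196942, 0.8770324903769913]) @ [[0.11, 0.87, 0.49], [-0.99, 0.12, 0.01], [0.05, 0.49, -0.87]]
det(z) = -4.84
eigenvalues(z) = [(-0.95+1.67j), (-0.95-1.67j), (-1.31+0j)]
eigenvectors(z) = [[-0.15-0.53j, -0.15+0.53j, (0.54+0j)], [-0.67+0.00j, (-0.67-0j), (-0.53+0j)], [0.22+0.44j, 0.22-0.44j, (0.66+0j)]]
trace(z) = -3.20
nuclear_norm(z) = 5.72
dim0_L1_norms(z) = [2.64, 4.57, 2.49]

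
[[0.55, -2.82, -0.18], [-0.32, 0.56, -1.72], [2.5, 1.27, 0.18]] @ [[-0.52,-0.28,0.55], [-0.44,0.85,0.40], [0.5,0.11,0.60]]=[[0.86, -2.57, -0.93], [-0.94, 0.38, -0.98], [-1.77, 0.4, 1.99]]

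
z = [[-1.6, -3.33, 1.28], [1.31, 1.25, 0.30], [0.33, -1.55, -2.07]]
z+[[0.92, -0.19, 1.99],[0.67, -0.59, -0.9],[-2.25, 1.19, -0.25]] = [[-0.68, -3.52, 3.27], [1.98, 0.66, -0.6], [-1.92, -0.36, -2.32]]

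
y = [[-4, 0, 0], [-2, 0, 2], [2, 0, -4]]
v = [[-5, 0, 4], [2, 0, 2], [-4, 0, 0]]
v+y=[[-9, 0, 4], [0, 0, 4], [-2, 0, -4]]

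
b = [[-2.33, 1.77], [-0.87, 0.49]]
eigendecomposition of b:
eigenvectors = [[-0.92, -0.65], [-0.39, -0.76]]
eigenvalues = [-1.59, -0.25]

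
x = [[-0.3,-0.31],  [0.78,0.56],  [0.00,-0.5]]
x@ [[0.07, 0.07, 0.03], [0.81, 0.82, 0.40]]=[[-0.27, -0.28, -0.13], [0.51, 0.51, 0.25], [-0.40, -0.41, -0.20]]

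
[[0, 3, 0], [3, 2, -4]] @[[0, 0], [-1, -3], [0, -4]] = [[-3, -9], [-2, 10]]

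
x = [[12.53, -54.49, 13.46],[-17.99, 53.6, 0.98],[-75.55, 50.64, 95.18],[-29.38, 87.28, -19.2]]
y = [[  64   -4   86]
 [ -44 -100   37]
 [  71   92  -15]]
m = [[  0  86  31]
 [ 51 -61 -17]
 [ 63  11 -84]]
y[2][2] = -15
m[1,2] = -17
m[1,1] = -61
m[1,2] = -17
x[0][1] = -54.49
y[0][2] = 86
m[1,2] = -17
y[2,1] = 92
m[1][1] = -61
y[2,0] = 71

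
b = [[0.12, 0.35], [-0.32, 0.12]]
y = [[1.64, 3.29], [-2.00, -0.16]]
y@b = [[-0.86, 0.97], [-0.19, -0.72]]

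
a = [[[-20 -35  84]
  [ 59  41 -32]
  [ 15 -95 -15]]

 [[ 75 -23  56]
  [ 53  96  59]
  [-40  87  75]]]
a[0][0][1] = -35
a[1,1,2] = 59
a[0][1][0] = 59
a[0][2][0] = 15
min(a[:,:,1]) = -95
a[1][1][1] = 96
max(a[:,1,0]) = 59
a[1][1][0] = 53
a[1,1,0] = 53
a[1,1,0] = 53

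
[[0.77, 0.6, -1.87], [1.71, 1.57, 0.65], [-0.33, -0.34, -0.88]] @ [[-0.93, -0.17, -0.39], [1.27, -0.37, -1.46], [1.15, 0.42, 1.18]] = [[-2.1, -1.14, -3.38], [1.15, -0.6, -2.19], [-1.14, -0.19, -0.41]]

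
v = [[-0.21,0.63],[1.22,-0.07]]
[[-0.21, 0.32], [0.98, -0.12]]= v@[[0.8, -0.07], [-0.07, 0.48]]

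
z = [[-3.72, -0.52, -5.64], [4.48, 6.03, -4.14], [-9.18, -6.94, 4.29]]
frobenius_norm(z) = 16.44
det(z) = -135.97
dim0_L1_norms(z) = [17.38, 13.49, 14.07]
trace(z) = 6.60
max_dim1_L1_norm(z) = 20.41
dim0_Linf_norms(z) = [9.18, 6.94, 5.64]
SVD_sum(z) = [[-0.54, -0.48, 0.29], [5.8, 5.16, -3.14], [-8.48, -7.54, 4.59]] + [[-3.34, 0.21, -5.83], [-0.77, 0.05, -1.34], [-0.31, 0.02, -0.55]] + [[0.16, -0.24, -0.1],[-0.55, 0.83, 0.34],[-0.39, 0.58, 0.24]]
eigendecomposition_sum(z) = [[1.62, 1.90, -1.99],[4.18, 4.92, -5.14],[-5.13, -6.03, 6.3]] + [[-5.54, -1.87, -3.27],[0.64, 0.22, 0.38],[-3.9, -1.32, -2.3]] + [[0.21,-0.55,-0.38], [-0.34,0.9,0.62], [-0.15,0.41,0.29]]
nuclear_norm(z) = 23.10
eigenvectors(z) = [[-0.24, -0.81, -0.48], [-0.61, 0.09, 0.79], [0.75, -0.57, 0.37]]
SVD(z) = [[-0.05, -0.97, -0.24], [0.56, -0.22, 0.8], [-0.82, -0.09, 0.56]] @ diag([14.851861395698307, 6.928614141822471, 1.3213323415038607]) @ [[0.69, 0.62, -0.38],[0.50, -0.03, 0.87],[-0.52, 0.79, 0.33]]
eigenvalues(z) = [12.84, -7.63, 1.39]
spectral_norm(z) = 14.85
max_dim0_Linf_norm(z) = 9.18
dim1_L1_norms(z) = [9.88, 14.65, 20.41]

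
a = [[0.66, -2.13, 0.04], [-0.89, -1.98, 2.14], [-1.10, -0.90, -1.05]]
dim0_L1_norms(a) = [2.65, 5.01, 3.23]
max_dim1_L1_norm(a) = 5.01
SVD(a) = [[-0.5, 0.53, -0.68], [-0.86, -0.42, 0.31], [-0.12, 0.74, 0.66]] @ diag([3.399175684235006, 1.9120281383667614, 1.4759583550355397]) @ [[0.17, 0.85, -0.51], [-0.05, -0.51, -0.86], [-0.99, 0.17, -0.04]]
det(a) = 9.59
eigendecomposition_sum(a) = [[1.17+0.00j, (-0.59+0j), -0.47+0.00j], [(-0.49-0j), 0.25+0.00j, 0.20-0.00j], [-0.32-0.00j, 0.16+0.00j, 0.13-0.00j]] + [[(-0.25+0.17j), (-0.77-0.22j), 0.25+0.93j], [-0.20+0.39j, -1.11+0.28j, 0.97+0.98j], [(-0.39-0.07j), (-0.53-0.89j), (-0.59+1.1j)]] + [[(-0.25-0.17j),-0.77+0.22j,0.25-0.93j], [-0.20-0.39j,(-1.11-0.28j),(0.97-0.98j)], [(-0.39+0.07j),(-0.53+0.89j),-0.59-1.10j]]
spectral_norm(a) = 3.40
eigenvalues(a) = [(1.55+0j), (-1.96+1.54j), (-1.96-1.54j)]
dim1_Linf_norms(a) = [2.13, 2.14, 1.1]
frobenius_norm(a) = 4.17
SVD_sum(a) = [[-0.28, -1.45, 0.87], [-0.48, -2.46, 1.47], [-0.07, -0.35, 0.21]] + [[-0.05,-0.51,-0.87], [0.04,0.40,0.69], [-0.07,-0.72,-1.22]] + [[0.99, -0.17, 0.04], [-0.45, 0.08, -0.02], [-0.96, 0.16, -0.04]]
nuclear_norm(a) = 6.79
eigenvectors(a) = [[(0.89+0j), (-0.4-0.23j), (-0.4+0.23j)], [(-0.38+0j), -0.66+0.00j, (-0.66-0j)], [-0.25+0.00j, (-0.17-0.57j), -0.17+0.57j]]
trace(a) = -2.37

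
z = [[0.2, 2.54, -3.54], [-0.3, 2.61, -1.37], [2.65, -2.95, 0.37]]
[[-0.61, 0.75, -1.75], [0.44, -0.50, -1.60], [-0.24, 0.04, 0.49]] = z@[[0.40, -0.58, -0.6], [0.51, -0.62, -0.71], [0.56, -0.69, -0.05]]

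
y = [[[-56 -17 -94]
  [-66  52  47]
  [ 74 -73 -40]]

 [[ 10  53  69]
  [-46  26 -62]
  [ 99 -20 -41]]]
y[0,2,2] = -40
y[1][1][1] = 26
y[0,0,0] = -56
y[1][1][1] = 26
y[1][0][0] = 10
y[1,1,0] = -46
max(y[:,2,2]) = -40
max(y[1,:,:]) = 99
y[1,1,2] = -62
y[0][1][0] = -66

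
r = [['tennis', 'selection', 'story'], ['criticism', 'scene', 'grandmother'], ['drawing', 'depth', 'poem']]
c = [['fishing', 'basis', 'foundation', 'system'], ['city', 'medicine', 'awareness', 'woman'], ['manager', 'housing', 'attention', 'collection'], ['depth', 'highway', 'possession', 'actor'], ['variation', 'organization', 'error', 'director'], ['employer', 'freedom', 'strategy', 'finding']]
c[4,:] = ['variation', 'organization', 'error', 'director']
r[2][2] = 'poem'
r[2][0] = 'drawing'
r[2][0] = 'drawing'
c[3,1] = 'highway'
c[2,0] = 'manager'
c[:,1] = ['basis', 'medicine', 'housing', 'highway', 'organization', 'freedom']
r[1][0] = 'criticism'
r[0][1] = 'selection'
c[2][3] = 'collection'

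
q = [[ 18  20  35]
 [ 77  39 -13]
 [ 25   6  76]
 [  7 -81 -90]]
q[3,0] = 7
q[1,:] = [77, 39, -13]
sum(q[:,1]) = -16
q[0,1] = 20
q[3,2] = -90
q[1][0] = 77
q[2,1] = 6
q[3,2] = -90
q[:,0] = [18, 77, 25, 7]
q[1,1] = 39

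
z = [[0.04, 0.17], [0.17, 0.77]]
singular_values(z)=[0.81, 0.0]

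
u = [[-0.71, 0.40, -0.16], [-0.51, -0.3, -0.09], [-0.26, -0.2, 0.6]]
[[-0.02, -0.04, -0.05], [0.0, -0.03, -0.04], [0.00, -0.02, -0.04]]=u @ [[0.01,0.06,0.08], [-0.02,0.01,0.01], [-0.00,-0.01,-0.03]]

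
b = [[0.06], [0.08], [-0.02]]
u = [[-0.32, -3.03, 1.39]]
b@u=[[-0.02,-0.18,0.08], [-0.03,-0.24,0.11], [0.01,0.06,-0.03]]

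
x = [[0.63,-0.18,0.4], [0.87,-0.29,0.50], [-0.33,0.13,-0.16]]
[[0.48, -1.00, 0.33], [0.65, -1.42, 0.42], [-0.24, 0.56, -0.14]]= x @ [[0.66,-1.24,0.71], [0.12,1.0,0.79], [0.22,-0.1,0.06]]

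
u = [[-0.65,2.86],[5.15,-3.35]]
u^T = [[-0.65, 5.15], [2.86, -3.35]]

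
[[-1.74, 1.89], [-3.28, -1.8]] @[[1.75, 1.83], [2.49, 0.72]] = [[1.66, -1.82], [-10.22, -7.30]]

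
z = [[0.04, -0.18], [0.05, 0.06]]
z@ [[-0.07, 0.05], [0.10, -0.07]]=[[-0.02,0.01], [0.0,-0.00]]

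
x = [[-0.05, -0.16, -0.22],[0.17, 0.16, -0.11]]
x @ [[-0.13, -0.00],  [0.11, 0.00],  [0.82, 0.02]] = [[-0.19, -0.00], [-0.09, -0.0]]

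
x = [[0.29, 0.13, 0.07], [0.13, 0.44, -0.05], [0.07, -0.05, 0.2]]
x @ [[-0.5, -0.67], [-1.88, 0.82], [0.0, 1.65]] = [[-0.39, 0.03], [-0.89, 0.19], [0.06, 0.24]]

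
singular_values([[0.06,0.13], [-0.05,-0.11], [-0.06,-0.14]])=[0.24, 0.0]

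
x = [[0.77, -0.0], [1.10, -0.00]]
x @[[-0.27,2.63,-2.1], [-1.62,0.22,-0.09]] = [[-0.21, 2.03, -1.62], [-0.30, 2.89, -2.31]]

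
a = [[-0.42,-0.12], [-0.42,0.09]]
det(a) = -0.09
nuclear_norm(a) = 0.74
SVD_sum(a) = [[-0.42,-0.02], [-0.42,-0.02]] + [[0.00,-0.10], [-0.0,0.11]]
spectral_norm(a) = 0.59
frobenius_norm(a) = 0.61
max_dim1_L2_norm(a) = 0.44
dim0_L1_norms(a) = [0.84, 0.21]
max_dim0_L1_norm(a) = 0.84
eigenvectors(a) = [[-0.82,0.20], [-0.58,-0.98]]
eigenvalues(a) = [-0.5, 0.17]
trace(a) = -0.33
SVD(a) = [[-0.71, -0.7], [-0.70, 0.71]] @ diag([0.5943735833039759, 0.14839152088442084]) @ [[1.00,0.04], [-0.04,1.00]]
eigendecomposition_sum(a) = [[-0.44, -0.09], [-0.31, -0.06]] + [[0.02, -0.03], [-0.11, 0.15]]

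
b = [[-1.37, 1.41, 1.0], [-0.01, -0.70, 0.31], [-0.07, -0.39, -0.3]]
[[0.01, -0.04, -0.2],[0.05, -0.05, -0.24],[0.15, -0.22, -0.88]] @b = [[0.00, 0.12, 0.06], [-0.05, 0.2, 0.11], [-0.14, 0.71, 0.35]]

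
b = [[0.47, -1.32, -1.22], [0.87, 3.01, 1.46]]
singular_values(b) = [3.81, 0.93]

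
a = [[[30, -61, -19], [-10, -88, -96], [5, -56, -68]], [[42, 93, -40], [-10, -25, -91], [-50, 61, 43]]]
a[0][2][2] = -68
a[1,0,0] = 42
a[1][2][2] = 43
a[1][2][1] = 61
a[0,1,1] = -88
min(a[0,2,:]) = -68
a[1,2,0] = -50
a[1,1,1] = -25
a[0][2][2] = -68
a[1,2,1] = 61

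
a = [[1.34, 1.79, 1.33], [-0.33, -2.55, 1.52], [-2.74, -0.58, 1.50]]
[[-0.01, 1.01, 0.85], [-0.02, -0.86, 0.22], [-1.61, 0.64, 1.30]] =a @ [[0.5, -0.2, -0.24], [-0.20, 0.52, 0.26], [-0.24, 0.26, 0.53]]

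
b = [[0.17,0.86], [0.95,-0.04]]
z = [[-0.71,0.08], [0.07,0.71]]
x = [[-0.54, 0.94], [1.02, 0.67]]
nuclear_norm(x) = 2.30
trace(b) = 0.13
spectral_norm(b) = 0.99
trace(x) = 0.13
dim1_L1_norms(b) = [1.03, 0.99]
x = b + z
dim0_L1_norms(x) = [1.56, 1.61]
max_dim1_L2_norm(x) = 1.22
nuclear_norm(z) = 1.43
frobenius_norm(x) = 1.63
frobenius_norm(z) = 1.01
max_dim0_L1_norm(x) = 1.61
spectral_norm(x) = 1.23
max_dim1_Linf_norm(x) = 1.02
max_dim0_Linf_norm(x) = 1.02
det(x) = -1.32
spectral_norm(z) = 0.72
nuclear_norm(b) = 1.82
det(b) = -0.82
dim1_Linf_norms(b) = [0.86, 0.95]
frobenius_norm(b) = 1.29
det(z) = -0.51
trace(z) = 0.00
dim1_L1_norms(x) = [1.48, 1.69]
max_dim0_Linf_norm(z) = 0.71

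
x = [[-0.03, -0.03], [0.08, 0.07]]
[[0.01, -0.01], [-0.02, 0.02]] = x @ [[-0.22, 0.06], [-0.08, 0.16]]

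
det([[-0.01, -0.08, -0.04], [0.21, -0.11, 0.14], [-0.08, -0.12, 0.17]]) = 0.005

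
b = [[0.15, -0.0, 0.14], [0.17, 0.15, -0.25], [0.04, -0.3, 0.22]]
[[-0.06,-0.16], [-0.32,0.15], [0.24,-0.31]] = b@ [[-0.75,-0.51], [-0.59,0.52], [0.4,-0.62]]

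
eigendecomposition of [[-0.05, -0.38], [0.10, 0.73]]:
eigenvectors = [[-0.99, 0.46], [0.14, -0.89]]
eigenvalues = [0.0, 0.68]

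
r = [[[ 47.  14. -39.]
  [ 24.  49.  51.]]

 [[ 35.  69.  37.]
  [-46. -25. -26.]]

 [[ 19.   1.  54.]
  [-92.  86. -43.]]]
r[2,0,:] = [19.0, 1.0, 54.0]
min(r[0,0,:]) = -39.0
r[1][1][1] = -25.0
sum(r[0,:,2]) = 12.0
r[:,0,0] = [47.0, 35.0, 19.0]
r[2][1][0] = -92.0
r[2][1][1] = 86.0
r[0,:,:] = [[47.0, 14.0, -39.0], [24.0, 49.0, 51.0]]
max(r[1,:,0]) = 35.0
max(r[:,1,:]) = 86.0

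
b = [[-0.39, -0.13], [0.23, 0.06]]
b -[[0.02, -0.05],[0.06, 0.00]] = [[-0.41, -0.08], [0.17, 0.06]]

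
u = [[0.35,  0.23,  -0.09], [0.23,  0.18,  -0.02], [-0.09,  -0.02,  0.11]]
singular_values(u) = [0.53, 0.11, 0.01]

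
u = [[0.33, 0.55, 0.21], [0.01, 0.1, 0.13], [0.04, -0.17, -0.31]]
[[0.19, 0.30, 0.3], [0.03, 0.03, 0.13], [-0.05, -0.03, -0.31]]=u @ [[0.61,0.58,-0.28], [-0.13,0.17,0.44], [0.30,0.07,0.72]]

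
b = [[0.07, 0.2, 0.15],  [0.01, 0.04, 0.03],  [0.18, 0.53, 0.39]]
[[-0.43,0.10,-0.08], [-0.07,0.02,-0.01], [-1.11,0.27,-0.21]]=b@[[-2.93, -0.25, -1.36], [-1.21, 0.0, -0.47], [0.14, 0.80, 0.72]]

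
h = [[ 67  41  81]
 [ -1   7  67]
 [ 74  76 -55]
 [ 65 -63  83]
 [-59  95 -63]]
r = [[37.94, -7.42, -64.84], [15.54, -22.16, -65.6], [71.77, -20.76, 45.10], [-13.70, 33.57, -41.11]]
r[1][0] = 15.54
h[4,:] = [-59, 95, -63]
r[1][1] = -22.16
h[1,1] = 7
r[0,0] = 37.94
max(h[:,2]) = 83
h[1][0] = -1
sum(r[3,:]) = -21.24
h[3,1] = -63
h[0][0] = 67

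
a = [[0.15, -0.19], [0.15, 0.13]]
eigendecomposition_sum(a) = [[0.08+0.08j, (-0.09+0.08j)], [0.08-0.06j, 0.06+0.09j]] + [[0.08-0.08j, -0.09-0.08j],[(0.08+0.06j), 0.06-0.09j]]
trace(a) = 0.28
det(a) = 0.05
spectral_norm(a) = 0.24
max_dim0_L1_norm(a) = 0.32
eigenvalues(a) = [(0.14+0.17j), (0.14-0.17j)]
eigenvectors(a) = [[0.75+0.00j, (0.75-0j)], [(0.04-0.66j), 0.04+0.66j]]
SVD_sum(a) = [[0.13,-0.20],[-0.01,0.02]] + [[0.02, 0.01], [0.16, 0.11]]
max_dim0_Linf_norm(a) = 0.19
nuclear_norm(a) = 0.44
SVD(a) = [[-0.99, 0.11], [0.11, 0.99]] @ diag([0.2425878352304503, 0.1978664756804545]) @ [[-0.54, 0.84], [0.84, 0.54]]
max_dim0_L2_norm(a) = 0.23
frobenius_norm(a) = 0.31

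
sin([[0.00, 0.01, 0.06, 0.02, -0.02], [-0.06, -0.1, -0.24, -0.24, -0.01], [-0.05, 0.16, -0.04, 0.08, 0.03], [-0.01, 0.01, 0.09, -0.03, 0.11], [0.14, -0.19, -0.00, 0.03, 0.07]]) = [[0.0, 0.01, 0.06, 0.02, -0.02],[-0.06, -0.10, -0.24, -0.24, -0.01],[-0.05, 0.16, -0.04, 0.08, 0.03],[-0.01, 0.01, 0.09, -0.03, 0.11],[0.14, -0.19, -0.0, 0.03, 0.07]]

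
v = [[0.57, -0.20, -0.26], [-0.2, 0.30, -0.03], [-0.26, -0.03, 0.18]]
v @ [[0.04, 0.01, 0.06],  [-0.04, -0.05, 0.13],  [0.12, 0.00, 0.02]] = [[-0.00, 0.02, 0.0], [-0.02, -0.02, 0.03], [0.01, -0.00, -0.02]]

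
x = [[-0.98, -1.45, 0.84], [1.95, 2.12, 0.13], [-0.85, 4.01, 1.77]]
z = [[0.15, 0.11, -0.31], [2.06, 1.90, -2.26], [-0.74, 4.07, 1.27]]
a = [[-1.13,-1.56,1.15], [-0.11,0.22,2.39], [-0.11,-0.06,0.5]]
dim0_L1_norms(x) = [3.78, 7.58, 2.74]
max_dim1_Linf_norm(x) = 4.01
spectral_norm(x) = 4.96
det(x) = 10.08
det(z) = -1.40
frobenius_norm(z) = 5.64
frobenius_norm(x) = 5.66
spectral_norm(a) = 2.87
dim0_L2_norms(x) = [2.34, 4.76, 1.96]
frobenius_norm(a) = 3.33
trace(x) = 2.91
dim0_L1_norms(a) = [1.35, 1.84, 4.04]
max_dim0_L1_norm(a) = 4.04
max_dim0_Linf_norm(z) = 4.07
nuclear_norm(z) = 7.99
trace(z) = 3.32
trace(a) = -0.41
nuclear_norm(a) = 4.57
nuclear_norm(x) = 8.35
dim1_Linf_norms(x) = [1.45, 2.12, 4.01]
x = z + a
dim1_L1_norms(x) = [3.27, 4.2, 6.63]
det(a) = 0.07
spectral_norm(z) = 4.50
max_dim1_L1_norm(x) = 6.63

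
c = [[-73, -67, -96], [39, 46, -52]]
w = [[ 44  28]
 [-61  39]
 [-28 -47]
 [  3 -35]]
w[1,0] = -61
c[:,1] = [-67, 46]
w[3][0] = 3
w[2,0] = -28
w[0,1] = 28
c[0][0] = -73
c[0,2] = -96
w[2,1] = -47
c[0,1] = -67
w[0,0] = 44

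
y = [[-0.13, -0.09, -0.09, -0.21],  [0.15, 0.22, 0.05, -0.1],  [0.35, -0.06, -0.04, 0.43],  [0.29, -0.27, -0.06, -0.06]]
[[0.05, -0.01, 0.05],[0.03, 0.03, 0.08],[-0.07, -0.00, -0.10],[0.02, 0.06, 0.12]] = y @[[0.03, 0.15, 0.28], [0.05, -0.10, -0.08], [-0.2, 0.29, 0.18], [-0.20, -0.11, -0.46]]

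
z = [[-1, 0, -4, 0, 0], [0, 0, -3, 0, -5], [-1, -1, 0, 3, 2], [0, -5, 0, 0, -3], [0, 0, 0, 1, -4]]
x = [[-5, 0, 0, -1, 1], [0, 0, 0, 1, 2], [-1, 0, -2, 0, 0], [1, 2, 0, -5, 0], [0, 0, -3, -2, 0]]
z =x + [[4, 0, -4, 1, -1], [0, 0, -3, -1, -7], [0, -1, 2, 3, 2], [-1, -7, 0, 5, -3], [0, 0, 3, 3, -4]]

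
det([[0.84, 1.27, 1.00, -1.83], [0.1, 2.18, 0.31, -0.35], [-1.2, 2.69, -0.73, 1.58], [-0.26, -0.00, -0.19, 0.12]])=-0.093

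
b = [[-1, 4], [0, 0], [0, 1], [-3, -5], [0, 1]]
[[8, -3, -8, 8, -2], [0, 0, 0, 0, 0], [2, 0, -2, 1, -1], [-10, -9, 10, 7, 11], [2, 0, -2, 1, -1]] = b@[[0, 3, 0, -4, -2], [2, 0, -2, 1, -1]]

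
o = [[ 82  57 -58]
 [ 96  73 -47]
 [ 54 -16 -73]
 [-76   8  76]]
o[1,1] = 73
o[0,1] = 57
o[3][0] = -76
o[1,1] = 73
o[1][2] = -47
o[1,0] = 96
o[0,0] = 82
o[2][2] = -73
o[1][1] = 73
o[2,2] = -73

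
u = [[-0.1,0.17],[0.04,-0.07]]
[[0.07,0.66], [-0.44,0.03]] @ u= [[0.02, -0.03],[0.05, -0.08]]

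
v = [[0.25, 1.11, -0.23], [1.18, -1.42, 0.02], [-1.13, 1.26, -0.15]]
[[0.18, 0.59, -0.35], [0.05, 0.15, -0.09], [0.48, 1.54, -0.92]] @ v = [[1.14, -1.08, 0.02], [0.29, -0.27, 0.0], [2.98, -2.81, 0.06]]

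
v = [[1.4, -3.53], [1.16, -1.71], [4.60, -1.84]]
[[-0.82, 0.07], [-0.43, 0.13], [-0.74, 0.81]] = v @ [[-0.08, 0.20],[0.20, 0.06]]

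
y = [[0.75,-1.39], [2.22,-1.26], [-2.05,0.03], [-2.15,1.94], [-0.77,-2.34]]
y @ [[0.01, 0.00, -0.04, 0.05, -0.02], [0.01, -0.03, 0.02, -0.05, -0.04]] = [[-0.01, 0.04, -0.06, 0.11, 0.04], [0.01, 0.04, -0.11, 0.17, 0.01], [-0.02, -0.0, 0.08, -0.10, 0.04], [-0.00, -0.06, 0.12, -0.20, -0.03], [-0.03, 0.07, -0.02, 0.08, 0.11]]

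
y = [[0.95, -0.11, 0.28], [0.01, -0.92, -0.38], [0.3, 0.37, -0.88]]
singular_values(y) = [1.0, 1.0, 0.99]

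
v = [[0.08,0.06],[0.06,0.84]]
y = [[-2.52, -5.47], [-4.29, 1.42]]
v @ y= [[-0.46, -0.35], [-3.75, 0.86]]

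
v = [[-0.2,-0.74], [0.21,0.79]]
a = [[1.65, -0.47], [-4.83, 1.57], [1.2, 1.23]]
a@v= [[-0.43, -1.59], [1.30, 4.81], [0.02, 0.08]]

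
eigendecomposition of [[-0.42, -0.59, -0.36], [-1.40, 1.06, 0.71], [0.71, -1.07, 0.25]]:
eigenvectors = [[-0.81+0.00j, -0.07-0.17j, -0.07+0.17j], [(-0.58+0j), (0.4+0.46j), (0.4-0.46j)], [(-0.04+0j), (-0.77+0j), (-0.77-0j)]]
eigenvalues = [(-0.86+0j), (0.87+0.8j), (0.87-0.8j)]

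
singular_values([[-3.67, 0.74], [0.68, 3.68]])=[3.77, 3.71]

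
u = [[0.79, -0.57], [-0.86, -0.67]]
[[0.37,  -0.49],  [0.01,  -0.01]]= u@[[0.24, -0.32], [-0.32, 0.42]]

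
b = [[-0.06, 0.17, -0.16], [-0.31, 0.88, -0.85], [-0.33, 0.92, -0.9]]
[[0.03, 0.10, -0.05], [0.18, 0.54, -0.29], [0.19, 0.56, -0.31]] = b@[[0.18, 0.02, -0.26], [0.02, 0.62, -0.00], [-0.26, -0.00, 0.44]]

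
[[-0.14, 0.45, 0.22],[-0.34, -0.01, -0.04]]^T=[[-0.14, -0.34], [0.45, -0.01], [0.22, -0.04]]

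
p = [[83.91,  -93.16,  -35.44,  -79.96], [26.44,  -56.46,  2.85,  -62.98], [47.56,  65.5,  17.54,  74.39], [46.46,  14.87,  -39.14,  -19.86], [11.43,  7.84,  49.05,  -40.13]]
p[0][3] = -79.96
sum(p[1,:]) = -90.14999999999999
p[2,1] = 65.5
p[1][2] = 2.85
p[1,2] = 2.85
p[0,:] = [83.91, -93.16, -35.44, -79.96]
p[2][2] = 17.54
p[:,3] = [-79.96, -62.98, 74.39, -19.86, -40.13]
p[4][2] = 49.05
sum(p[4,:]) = 28.18999999999999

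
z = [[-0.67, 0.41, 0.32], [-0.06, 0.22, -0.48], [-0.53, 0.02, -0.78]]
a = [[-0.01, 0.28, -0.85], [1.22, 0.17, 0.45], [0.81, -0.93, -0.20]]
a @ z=[[0.44, 0.04, 0.53], [-1.07, 0.55, -0.04], [-0.38, 0.12, 0.86]]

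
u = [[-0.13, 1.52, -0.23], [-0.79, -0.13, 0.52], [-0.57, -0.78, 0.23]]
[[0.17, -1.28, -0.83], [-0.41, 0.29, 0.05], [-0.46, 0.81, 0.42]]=u @ [[0.63, -0.24, 0.01], [0.20, -0.87, -0.55], [0.22, -0.03, -0.02]]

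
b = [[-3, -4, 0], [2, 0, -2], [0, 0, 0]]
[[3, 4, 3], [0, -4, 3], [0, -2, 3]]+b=[[0, 0, 3], [2, -4, 1], [0, -2, 3]]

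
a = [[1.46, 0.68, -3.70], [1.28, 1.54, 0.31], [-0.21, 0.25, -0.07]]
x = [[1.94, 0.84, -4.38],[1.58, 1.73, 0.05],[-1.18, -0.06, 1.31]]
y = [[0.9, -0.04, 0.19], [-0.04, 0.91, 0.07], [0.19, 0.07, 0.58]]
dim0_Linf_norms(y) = [0.9, 0.91, 0.58]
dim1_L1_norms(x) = [7.16, 3.36, 2.55]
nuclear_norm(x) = 7.90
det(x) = -5.91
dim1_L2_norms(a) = [4.04, 2.03, 0.33]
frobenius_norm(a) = 4.53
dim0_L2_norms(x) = [2.77, 1.92, 4.57]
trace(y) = 2.39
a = y @ x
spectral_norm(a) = 4.07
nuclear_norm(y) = 2.39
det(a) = -2.63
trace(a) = 2.93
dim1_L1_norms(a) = [5.84, 3.13, 0.53]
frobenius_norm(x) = 5.68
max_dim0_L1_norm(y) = 1.13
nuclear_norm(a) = 6.36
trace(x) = 4.98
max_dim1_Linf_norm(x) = 4.38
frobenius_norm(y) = 1.44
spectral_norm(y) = 0.99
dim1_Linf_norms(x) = [4.38, 1.73, 1.31]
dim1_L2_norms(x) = [4.86, 2.34, 1.76]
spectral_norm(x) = 5.24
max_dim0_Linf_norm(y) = 0.91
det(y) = 0.44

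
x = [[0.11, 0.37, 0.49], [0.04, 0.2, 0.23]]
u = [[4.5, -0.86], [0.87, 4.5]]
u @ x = [[0.46, 1.49, 2.01], [0.28, 1.22, 1.46]]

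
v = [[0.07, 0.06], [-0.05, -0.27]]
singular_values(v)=[0.28, 0.06]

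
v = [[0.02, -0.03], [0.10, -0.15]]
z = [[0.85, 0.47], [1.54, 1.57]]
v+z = [[0.87,0.44],[1.64,1.42]]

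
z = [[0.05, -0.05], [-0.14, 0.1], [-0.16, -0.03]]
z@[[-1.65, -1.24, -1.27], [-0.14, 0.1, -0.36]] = [[-0.08, -0.07, -0.05], [0.22, 0.18, 0.14], [0.27, 0.2, 0.21]]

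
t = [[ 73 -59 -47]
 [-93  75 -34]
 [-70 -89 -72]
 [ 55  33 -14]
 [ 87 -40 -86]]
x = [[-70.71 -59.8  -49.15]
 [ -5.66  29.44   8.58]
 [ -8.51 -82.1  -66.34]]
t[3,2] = -14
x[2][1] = -82.1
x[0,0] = -70.71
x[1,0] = -5.66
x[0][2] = -49.15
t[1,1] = 75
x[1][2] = 8.58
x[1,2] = 8.58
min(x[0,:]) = -70.71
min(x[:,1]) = -82.1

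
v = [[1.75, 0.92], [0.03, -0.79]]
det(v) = -1.41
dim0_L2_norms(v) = [1.75, 1.21]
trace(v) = 0.96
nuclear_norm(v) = 2.71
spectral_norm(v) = 2.01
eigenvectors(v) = [[1.0, -0.34], [0.01, 0.94]]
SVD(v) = [[-0.98, 0.19], [0.19, 0.98]] @ diag([2.0104640198928645, 0.7013803709230979]) @ [[-0.85, -0.53], [0.53, -0.85]]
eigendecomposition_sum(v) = [[1.75, 0.63], [0.02, 0.01]] + [[-0.00, 0.29],  [0.01, -0.80]]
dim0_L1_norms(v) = [1.78, 1.71]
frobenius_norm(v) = 2.13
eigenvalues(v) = [1.76, -0.8]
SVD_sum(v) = [[1.68, 1.04], [-0.33, -0.2]] + [[0.07,  -0.12], [0.36,  -0.59]]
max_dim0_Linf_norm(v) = 1.75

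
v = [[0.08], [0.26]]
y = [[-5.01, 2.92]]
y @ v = [[0.36]]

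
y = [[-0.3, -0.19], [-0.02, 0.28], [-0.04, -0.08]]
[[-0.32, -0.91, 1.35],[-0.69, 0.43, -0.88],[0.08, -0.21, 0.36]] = y @ [[2.50, 1.97, -2.39], [-2.27, 1.69, -3.32]]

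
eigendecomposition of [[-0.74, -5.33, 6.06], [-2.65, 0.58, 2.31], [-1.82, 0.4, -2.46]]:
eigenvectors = [[(-0.61+0j), (-0.78+0j), -0.78-0.00j], [0.75+0.00j, (-0.45-0.07j), (-0.45+0.07j)], [0.24+0.00j, -0.10-0.42j, (-0.1+0.42j)]]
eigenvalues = [(3.46+0j), (-3.04+2.78j), (-3.04-2.78j)]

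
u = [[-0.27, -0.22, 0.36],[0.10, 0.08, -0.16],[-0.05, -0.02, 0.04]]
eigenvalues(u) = [(-0.08+0j), (-0.04+0.03j), (-0.04-0.03j)]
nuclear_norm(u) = 0.58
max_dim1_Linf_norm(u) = 0.36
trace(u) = -0.15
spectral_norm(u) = 0.54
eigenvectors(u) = [[(0.91+0j), (0.82+0j), (0.82-0j)], [(-0.23+0j), -0.21+0.26j, (-0.21-0.26j)], [0.34+0.00j, 0.41+0.22j, 0.41-0.22j]]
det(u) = -0.00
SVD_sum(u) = [[-0.27, -0.22, 0.36], [0.11, 0.09, -0.15], [-0.03, -0.03, 0.05]] + [[-0.00, -0.0, -0.0], [-0.01, -0.0, -0.01], [-0.01, -0.0, -0.01]] + [[0.00, -0.0, -0.0], [0.0, -0.01, -0.00], [-0.00, 0.01, 0.0]]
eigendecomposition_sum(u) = [[-0.46+0.00j, (-0.55+0j), 0.64-0.00j],[(0.11-0j), (0.14-0j), -0.16+0.00j],[-0.17+0.00j, -0.21+0.00j, (0.24-0j)]] + [[0.09-0.05j, 0.16-0.04j, -0.14+0.11j], [-0.01+0.04j, (-0.03+0.06j), 0.00-0.07j], [(0.06-0j), 0.09+0.02j, (-0.1+0.02j)]] + [[0.09+0.05j, 0.16+0.04j, (-0.14-0.11j)], [(-0.01-0.04j), -0.03-0.06j, 0.07j], [(0.06+0j), (0.09-0.02j), (-0.1-0.02j)]]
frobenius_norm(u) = 0.55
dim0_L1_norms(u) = [0.42, 0.32, 0.56]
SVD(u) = [[-0.92, -0.17, -0.35], [0.37, -0.65, -0.66], [-0.12, -0.74, 0.66]] @ diag([0.5447298342820351, 0.022252675273716226, 0.013199472952698988]) @ [[0.54, 0.43, -0.73], [0.80, 0.01, 0.60], [-0.26, 0.9, 0.34]]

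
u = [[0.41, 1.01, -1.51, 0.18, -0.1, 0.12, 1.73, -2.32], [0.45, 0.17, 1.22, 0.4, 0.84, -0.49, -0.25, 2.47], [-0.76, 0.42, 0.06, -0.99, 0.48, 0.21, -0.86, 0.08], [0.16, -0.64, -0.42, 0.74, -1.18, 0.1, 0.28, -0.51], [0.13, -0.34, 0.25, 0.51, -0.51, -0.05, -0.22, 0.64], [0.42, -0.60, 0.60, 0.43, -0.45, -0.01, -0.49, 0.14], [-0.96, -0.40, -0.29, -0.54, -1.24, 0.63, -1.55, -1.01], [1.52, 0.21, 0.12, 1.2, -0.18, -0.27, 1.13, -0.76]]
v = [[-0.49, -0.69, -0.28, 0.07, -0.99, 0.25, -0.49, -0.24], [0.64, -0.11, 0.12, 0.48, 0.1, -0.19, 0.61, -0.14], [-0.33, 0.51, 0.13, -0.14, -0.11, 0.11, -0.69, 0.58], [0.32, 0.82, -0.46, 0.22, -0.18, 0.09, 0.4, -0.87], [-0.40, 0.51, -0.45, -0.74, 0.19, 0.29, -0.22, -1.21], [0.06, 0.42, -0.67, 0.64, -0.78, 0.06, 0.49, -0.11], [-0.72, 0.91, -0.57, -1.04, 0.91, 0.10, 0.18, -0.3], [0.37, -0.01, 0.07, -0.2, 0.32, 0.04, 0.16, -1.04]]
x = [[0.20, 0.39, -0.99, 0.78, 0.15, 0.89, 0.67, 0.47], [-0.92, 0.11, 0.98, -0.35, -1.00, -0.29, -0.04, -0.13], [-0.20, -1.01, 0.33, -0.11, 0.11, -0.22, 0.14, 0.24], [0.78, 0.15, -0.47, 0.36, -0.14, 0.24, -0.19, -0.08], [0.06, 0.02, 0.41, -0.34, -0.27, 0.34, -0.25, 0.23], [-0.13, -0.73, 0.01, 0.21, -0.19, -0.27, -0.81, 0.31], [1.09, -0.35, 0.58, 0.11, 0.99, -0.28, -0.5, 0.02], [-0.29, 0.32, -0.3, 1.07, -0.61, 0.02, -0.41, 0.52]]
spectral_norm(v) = 2.60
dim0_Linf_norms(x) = [1.09, 1.01, 0.99, 1.07, 1.0, 0.89, 0.81, 0.52]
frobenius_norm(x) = 4.00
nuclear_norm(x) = 9.34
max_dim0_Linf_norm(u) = 2.47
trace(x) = 0.48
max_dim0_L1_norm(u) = 7.93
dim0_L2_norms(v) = [1.3, 1.64, 1.14, 1.54, 1.62, 0.47, 1.26, 1.95]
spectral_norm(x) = 2.49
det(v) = -0.00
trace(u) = -1.45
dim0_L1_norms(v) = [3.33, 3.98, 2.75, 3.53, 3.58, 1.13, 3.24, 4.49]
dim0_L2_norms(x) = [1.68, 1.4, 1.69, 1.48, 1.59, 1.12, 1.28, 0.85]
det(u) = 0.00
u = x @ v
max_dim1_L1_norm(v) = 4.73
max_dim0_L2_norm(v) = 1.95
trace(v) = -0.86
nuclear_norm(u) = 12.25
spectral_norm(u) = 4.62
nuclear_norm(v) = 8.51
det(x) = 0.16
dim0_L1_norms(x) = [3.67, 3.08, 4.07, 3.33, 3.46, 2.55, 3.01, 2.0]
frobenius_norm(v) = 4.04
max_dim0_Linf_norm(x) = 1.09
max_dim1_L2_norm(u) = 3.45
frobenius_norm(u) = 6.47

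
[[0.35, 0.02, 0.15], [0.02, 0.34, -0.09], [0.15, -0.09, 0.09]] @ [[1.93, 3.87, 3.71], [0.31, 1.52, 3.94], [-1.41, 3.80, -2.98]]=[[0.47, 1.95, 0.93], [0.27, 0.25, 1.68], [0.13, 0.79, -0.07]]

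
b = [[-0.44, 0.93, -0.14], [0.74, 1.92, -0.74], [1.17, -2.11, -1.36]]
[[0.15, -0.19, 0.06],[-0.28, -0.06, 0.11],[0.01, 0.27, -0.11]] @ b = [[-0.14, -0.35, 0.04], [0.21, -0.61, -0.07], [0.07, 0.76, -0.05]]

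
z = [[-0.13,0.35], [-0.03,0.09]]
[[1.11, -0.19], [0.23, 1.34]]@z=[[-0.14, 0.37], [-0.07, 0.2]]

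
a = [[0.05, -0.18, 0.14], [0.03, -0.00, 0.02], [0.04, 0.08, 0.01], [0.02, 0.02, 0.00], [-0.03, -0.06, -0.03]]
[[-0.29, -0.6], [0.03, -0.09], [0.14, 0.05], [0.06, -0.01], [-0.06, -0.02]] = a @ [[1.97, -2.35], [0.91, 1.95], [-1.64, -0.91]]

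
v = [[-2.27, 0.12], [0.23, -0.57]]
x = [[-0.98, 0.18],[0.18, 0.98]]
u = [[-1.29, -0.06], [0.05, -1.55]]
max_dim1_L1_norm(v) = 2.39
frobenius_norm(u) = 2.02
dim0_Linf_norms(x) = [0.98, 0.98]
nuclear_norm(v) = 2.84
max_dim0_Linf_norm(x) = 0.98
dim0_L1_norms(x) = [1.16, 1.16]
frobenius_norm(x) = 1.41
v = u + x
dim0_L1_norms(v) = [2.5, 0.69]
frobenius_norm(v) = 2.35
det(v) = 1.27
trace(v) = -2.84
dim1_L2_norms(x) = [1.0, 1.0]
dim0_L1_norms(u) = [1.34, 1.61]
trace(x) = 0.00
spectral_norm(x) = 1.00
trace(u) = -2.84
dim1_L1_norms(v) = [2.39, 0.8]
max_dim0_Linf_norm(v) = 2.27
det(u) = 2.00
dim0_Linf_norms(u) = [1.29, 1.55]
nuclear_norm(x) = 1.99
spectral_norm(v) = 2.29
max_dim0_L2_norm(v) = 2.28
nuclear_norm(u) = 2.84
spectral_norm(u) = 1.55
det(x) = -0.99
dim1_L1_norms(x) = [1.16, 1.16]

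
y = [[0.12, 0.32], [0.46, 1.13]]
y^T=[[0.12, 0.46], [0.32, 1.13]]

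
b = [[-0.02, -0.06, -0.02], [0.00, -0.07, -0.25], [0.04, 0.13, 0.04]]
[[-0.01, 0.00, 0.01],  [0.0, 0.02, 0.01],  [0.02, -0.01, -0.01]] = b @ [[0.00, 0.11, -0.12], [0.14, -0.08, -0.06], [-0.04, -0.05, -0.03]]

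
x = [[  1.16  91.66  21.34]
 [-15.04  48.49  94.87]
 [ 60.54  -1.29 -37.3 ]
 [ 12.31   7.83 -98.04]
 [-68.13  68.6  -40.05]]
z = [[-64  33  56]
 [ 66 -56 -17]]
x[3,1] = 7.83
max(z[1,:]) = 66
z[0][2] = 56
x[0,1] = 91.66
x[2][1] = -1.29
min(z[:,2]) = -17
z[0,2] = 56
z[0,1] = 33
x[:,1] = [91.66, 48.49, -1.29, 7.83, 68.6]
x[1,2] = 94.87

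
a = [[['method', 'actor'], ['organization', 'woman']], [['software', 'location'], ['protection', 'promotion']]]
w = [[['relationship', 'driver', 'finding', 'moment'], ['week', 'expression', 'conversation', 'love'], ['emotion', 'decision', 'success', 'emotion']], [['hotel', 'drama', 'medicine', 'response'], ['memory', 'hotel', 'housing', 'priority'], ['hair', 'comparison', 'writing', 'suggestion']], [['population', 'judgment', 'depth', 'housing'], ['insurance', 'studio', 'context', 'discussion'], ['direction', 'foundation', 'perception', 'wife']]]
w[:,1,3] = ['love', 'priority', 'discussion']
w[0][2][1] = 'decision'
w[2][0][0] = 'population'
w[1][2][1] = 'comparison'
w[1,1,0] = 'memory'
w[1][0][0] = 'hotel'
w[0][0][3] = 'moment'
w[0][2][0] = 'emotion'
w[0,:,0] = ['relationship', 'week', 'emotion']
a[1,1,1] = 'promotion'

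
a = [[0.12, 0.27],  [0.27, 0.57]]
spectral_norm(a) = 0.70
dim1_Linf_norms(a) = [0.27, 0.57]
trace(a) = 0.69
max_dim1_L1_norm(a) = 0.84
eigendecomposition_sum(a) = [[-0.01, 0.00],[0.00, -0.00]] + [[0.13, 0.27], [0.27, 0.57]]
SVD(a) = [[-0.42, -0.91],[-0.91, 0.42]] @ diag([0.6964612354157995, 0.006461235415799465]) @ [[-0.42, -0.91], [0.91, -0.42]]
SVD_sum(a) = [[0.13, 0.27], [0.27, 0.57]] + [[-0.01, 0.0], [0.0, -0.00]]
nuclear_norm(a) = 0.70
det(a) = -0.00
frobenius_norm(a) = 0.70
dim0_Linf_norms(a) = [0.27, 0.57]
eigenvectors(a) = [[-0.91,-0.42], [0.42,-0.91]]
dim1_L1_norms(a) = [0.39, 0.84]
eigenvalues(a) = [-0.01, 0.7]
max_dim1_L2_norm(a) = 0.63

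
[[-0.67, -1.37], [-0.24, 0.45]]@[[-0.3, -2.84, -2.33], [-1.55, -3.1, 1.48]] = [[2.32, 6.15, -0.47], [-0.63, -0.71, 1.23]]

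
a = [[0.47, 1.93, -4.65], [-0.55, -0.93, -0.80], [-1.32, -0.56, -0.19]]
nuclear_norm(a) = 7.54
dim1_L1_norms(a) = [7.05, 2.28, 2.07]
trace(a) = -0.65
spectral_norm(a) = 5.07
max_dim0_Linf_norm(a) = 4.65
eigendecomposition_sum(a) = [[1.37, 1.18, -2.66], [-0.07, -0.06, 0.13], [-0.64, -0.56, 1.25]] + [[-0.81,0.49,-1.78], [-0.97,0.59,-2.13], [-0.85,0.52,-1.87]] + [[-0.09, 0.25, -0.21], [0.49, -1.46, 1.2], [0.17, -0.52, 0.43]]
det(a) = 5.99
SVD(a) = [[-1.00,0.02,0.07], [-0.07,-0.66,-0.75], [0.03,-0.75,0.66]] @ diag([5.070163540515078, 1.8288304620098415, 0.6454617058017486]) @ [[-0.09, -0.37, 0.92], [0.75, 0.59, 0.31], [-0.66, 0.72, 0.22]]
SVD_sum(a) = [[0.47,1.87,-4.67], [0.03,0.13,-0.32], [-0.01,-0.06,0.14]] + [[0.03, 0.02, 0.01], [-0.90, -0.71, -0.38], [-1.03, -0.81, -0.43]] + [[-0.03, 0.03, 0.01], [0.32, -0.35, -0.11], [-0.28, 0.31, 0.09]]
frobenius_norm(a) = 5.43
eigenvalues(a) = [2.56, -2.09, -1.12]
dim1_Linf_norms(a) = [4.65, 0.93, 1.32]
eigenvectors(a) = [[0.9, -0.53, 0.16], [-0.05, -0.64, -0.93], [-0.42, -0.56, -0.33]]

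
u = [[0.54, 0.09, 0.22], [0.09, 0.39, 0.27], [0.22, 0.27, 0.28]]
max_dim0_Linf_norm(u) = 0.54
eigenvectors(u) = [[-0.66, -0.71, -0.25], [-0.51, 0.67, -0.54], [-0.55, 0.23, 0.8]]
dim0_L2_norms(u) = [0.59, 0.48, 0.45]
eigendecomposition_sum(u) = [[0.34, 0.27, 0.29], [0.27, 0.21, 0.22], [0.29, 0.22, 0.24]] + [[0.19,-0.18,-0.06], [-0.18,0.17,0.06], [-0.06,0.06,0.02]] + [[0.00, 0.00, -0.01],[0.00, 0.01, -0.01],[-0.01, -0.01, 0.02]]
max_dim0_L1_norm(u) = 0.85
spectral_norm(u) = 0.79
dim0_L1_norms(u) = [0.85, 0.75, 0.77]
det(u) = 0.01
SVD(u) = [[-0.66, 0.71, -0.25], [-0.51, -0.67, -0.54], [-0.55, -0.23, 0.8]] @ diag([0.7945798507108358, 0.3855525760701839, 0.029867573218980346]) @ [[-0.66, -0.51, -0.55], [0.71, -0.67, -0.23], [-0.25, -0.54, 0.80]]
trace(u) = 1.21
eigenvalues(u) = [0.79, 0.39, 0.03]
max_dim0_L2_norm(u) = 0.59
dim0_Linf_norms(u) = [0.54, 0.39, 0.28]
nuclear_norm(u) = 1.21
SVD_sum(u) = [[0.34, 0.27, 0.29], [0.27, 0.21, 0.22], [0.29, 0.22, 0.24]] + [[0.19, -0.18, -0.06], [-0.18, 0.17, 0.06], [-0.06, 0.06, 0.02]] + [[0.0, 0.00, -0.01], [0.00, 0.01, -0.01], [-0.01, -0.01, 0.02]]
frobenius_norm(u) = 0.88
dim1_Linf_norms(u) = [0.54, 0.39, 0.28]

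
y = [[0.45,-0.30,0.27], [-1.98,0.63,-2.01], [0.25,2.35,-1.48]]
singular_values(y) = [3.51, 2.03, 0.2]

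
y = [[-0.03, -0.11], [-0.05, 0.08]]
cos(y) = [[1.0, 0.0], [0.0, 0.99]]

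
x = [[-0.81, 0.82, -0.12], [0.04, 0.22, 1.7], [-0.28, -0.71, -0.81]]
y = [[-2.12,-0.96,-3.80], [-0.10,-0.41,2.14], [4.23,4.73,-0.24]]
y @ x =[[2.74,0.75,1.7],  [-0.53,-1.69,-2.42],  [-3.17,4.68,7.73]]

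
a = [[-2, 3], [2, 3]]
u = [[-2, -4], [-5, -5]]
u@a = [[-4, -18], [0, -30]]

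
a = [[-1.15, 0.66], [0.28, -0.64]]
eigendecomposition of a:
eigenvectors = [[-0.94,-0.66],[0.35,-0.75]]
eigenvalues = [-1.39, -0.4]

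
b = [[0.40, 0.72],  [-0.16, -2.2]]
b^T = [[0.4, -0.16], [0.72, -2.20]]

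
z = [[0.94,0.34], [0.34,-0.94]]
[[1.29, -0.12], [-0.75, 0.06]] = z @ [[0.96, -0.09],  [1.14, -0.1]]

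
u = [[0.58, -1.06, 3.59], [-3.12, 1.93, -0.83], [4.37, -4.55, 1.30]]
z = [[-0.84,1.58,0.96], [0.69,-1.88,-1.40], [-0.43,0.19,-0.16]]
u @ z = [[-2.76, 3.59, 1.47], [4.31, -8.72, -5.56], [-7.37, 15.71, 10.36]]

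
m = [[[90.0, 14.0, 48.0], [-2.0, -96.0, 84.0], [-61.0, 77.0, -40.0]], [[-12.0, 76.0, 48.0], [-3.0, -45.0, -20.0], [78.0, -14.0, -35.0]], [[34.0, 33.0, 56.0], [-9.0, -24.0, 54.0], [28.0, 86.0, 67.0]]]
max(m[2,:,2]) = 67.0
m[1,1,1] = -45.0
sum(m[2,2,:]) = 181.0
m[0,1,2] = 84.0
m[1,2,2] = -35.0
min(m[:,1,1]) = -96.0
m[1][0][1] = 76.0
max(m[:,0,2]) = 56.0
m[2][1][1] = -24.0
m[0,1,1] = -96.0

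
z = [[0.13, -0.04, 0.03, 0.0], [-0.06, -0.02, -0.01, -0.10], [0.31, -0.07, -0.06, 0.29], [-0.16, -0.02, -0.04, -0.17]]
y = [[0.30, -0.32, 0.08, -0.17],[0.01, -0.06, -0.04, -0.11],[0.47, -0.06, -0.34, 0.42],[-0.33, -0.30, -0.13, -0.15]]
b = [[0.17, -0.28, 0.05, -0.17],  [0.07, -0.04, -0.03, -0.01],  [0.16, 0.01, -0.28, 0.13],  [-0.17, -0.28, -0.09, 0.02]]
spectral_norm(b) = 0.42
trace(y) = -0.25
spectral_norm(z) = 0.51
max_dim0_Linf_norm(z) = 0.31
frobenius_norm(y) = 1.00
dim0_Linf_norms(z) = [0.31, 0.07, 0.06, 0.29]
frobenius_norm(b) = 0.62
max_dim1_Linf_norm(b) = 0.28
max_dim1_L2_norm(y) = 0.72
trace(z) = -0.12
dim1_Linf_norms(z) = [0.13, 0.1, 0.31, 0.17]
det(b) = -0.00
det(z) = -0.00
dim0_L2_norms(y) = [0.65, 0.45, 0.37, 0.49]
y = b + z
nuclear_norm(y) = 1.73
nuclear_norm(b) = 1.06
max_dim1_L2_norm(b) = 0.37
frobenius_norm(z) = 0.53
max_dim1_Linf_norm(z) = 0.31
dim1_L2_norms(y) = [0.48, 0.13, 0.72, 0.49]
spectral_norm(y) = 0.77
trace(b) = -0.13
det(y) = 0.01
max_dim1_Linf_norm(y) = 0.47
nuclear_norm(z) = 0.71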